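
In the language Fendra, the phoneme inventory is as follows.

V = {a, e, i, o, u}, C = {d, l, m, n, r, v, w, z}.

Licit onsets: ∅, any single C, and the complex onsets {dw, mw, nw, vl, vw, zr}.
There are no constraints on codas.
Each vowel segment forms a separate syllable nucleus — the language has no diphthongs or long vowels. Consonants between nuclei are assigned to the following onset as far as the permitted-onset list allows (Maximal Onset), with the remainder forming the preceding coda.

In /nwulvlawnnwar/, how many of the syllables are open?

0

The vowels are u, a, a — 3 nuclei, so 3 syllables.
V1 /u/ – V2 /a/: /lvl/ splits as /l/ + /vl/ (/vl/ is the longest suffix that is a licit onset).
V2 /a/ – V3 /a/: /wnnw/ splits as /wn/ + /nw/ (/nw/ is the longest suffix that is a licit onset).
Result: nwul.vlawn.nwar.
Classifying each syllable: /nwul/ (closed), /vlawn/ (closed), /nwar/ (closed).
Open syllables: 0.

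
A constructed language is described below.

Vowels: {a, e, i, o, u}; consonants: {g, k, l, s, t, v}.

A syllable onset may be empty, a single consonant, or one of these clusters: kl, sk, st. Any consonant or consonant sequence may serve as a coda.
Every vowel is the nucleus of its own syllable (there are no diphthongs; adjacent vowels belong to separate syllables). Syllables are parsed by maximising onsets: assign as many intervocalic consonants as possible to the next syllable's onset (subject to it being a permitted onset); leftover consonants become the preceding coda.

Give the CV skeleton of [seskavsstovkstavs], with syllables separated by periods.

CV.CCVCC.CCVCC.CCVCC

Vowels present: e, a, o, a; each is a nucleus, giving 4 syllables.
Between /e/ (V1) and /a/ (V2): cluster /sk/ — /sk/ is itself a permitted onset, so the whole cluster goes right; preceding coda = ∅.
Between /a/ (V2) and /o/ (V3): cluster /vsst/ — the longest permitted-onset suffix is /st/; onset = /st/, preceding coda = /vs/.
Between /o/ (V3) and /a/ (V4): cluster /vkst/ — the longest permitted-onset suffix is /st/; onset = /st/, preceding coda = /vk/.
Putting it together: se.skavs.stovk.stavs.
Mapping each syllable to C/V: /se/ → CV, /skavs/ → CCVCC, /stovk/ → CCVCC, /stavs/ → CCVCC.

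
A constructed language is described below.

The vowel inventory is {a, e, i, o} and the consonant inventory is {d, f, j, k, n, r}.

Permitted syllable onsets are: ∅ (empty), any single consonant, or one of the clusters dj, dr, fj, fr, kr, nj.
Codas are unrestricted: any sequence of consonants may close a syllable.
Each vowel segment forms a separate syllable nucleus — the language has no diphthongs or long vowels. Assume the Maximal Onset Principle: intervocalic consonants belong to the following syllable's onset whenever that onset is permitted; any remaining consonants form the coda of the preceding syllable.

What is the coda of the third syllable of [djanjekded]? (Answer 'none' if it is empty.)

The vowels are a, e, e — 3 nuclei, so 3 syllables.
/a…e/ gap (V1→V2): cluster /nj/ — /nj/ is itself a permitted onset, so the whole cluster goes right; preceding coda = ∅.
/e…e/ gap (V2→V3): cluster /kd/ — the longest permitted-onset suffix is /d/; onset = /d/, preceding coda = /k/.
Result: dja.njek.ded.
Syllable 3 is /ded/: onset /d/, nucleus /e/, coda /d/.

d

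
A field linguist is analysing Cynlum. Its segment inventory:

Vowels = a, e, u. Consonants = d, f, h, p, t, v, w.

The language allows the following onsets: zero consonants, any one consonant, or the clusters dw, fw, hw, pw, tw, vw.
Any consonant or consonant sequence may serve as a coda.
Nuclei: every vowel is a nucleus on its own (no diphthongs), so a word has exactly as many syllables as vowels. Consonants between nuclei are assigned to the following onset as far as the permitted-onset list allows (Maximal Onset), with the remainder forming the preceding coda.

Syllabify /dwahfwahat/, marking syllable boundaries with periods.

dwah.fwa.hat

Nuclei (vowels): a, a, a → 3 syllables.
V1 /a/ – V2 /a/: /hfw/ — longest licit onset from the right is /fw/, leaving /h/ as coda.
V2 /a/ – V3 /a/: just /h/ — single C goes to the following onset.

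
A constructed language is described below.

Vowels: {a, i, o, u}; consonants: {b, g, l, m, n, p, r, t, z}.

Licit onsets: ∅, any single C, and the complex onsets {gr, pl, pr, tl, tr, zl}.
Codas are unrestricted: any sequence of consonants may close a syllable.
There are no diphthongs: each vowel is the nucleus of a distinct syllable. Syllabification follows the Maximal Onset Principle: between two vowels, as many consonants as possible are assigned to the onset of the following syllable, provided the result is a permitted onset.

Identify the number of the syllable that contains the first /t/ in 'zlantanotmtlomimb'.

Vowels present: a, a, o, o, i; each is a nucleus, giving 5 syllables.
σ1/σ2 boundary: /nt/ — longest licit onset from the right is /t/, leaving /n/ as coda.
σ2/σ3 boundary: /n/ is a single consonant, so it becomes the next onset.
σ3/σ4 boundary: /tmtl/ — longest licit onset from the right is /tl/, leaving /tm/ as coda.
σ4/σ5 boundary: /m/ is a single consonant, so it becomes the next onset.
Result: zlan.ta.notm.tlo.mimb.
The first /t/ is in the onset of syllable 2 (/ta/).

2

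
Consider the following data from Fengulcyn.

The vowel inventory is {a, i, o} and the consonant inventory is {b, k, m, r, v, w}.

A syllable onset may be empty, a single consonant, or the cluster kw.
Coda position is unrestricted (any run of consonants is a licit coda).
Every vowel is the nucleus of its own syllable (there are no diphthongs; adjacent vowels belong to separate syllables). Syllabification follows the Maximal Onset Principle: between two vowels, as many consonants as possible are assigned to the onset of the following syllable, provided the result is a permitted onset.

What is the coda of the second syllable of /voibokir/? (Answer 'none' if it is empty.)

none

Vowels present: o, i, o, i; each is a nucleus, giving 4 syllables.
V1 /o/ – V2 /i/: no consonants, so the boundary falls immediately after /o/.
V2 /i/ – V3 /o/: /b/ → onset of the next syllable (single consonants are always licit onsets).
V3 /o/ – V4 /i/: /k/ is a single consonant, so it becomes the next onset.
Result: vo.i.bo.kir.
Syllable 2 is /i/: onset ∅, nucleus /i/, coda ∅.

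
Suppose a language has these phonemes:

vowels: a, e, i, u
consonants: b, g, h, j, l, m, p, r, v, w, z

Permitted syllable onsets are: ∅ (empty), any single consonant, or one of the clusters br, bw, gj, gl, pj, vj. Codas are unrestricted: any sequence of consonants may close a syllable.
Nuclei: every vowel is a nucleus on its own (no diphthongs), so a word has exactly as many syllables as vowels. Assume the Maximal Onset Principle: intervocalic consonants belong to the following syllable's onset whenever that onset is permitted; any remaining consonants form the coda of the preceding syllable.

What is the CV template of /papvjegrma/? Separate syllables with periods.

CVC.CCVCC.CV

Vowels present: a, e, a; each is a nucleus, giving 3 syllables.
/a…e/ gap (V1→V2): /pvj/ splits as /p/ + /vj/ (/vj/ is the longest suffix that is a licit onset).
/e…a/ gap (V2→V3): cluster /grm/ — the longest permitted-onset suffix is /m/; onset = /m/, preceding coda = /gr/.
So the parse is pap.vjegr.ma.
Mapping each syllable to C/V: /pap/ → CVC, /vjegr/ → CCVCC, /ma/ → CV.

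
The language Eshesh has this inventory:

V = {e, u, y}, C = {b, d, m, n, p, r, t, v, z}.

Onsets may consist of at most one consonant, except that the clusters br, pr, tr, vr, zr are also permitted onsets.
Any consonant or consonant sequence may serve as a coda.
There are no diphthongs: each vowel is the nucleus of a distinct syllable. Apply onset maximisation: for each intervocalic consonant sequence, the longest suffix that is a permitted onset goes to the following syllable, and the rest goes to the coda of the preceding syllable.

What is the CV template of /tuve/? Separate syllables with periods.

Nuclei (vowels): u, e → 2 syllables.
V1 /u/ – V2 /e/: just /v/ — single C goes to the following onset.
Result: tu.ve.
Mapping each syllable to C/V: /tu/ → CV, /ve/ → CV.

CV.CV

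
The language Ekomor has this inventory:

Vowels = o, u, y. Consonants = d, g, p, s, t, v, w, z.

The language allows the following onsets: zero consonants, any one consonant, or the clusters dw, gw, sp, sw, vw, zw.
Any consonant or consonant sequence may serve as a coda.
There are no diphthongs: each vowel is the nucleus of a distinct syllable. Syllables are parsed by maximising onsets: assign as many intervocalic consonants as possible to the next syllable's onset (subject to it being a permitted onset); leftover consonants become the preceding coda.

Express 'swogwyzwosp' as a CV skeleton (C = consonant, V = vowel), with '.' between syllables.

The vowels are o, y, o — 3 nuclei, so 3 syllables.
σ1/σ2 boundary: cluster /gw/ — /gw/ is itself a permitted onset, so the whole cluster goes right; preceding coda = ∅.
σ2/σ3 boundary: /zw/ — entire cluster is a permitted onset → onset /zw/, coda ∅.
So the parse is swo.gwy.zwosp.
Mapping each syllable to C/V: /swo/ → CCV, /gwy/ → CCV, /zwosp/ → CCVCC.

CCV.CCV.CCVCC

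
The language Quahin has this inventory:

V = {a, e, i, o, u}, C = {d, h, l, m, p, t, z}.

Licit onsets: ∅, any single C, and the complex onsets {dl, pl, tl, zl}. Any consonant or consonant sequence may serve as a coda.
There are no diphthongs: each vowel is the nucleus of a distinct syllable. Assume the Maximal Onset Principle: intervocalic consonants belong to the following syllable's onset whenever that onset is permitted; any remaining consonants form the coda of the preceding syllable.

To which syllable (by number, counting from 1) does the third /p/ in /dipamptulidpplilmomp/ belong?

4

Nuclei (vowels): i, a, u, i, i, o → 6 syllables.
σ1/σ2 boundary: /p/ is a single consonant, so it becomes the next onset.
σ2/σ3 boundary: /mpt/; trying suffixes from longest down, /t/ is the first permitted one, so coda /mp/ | onset /t/.
σ3/σ4 boundary: /l/ is a single consonant, so it becomes the next onset.
σ4/σ5 boundary: /dppl/ — longest licit onset from the right is /pl/, leaving /dp/ as coda.
σ5/σ6 boundary: /lm/ splits as /l/ + /m/ (/m/ is the longest suffix that is a licit onset).
Putting it together: di.pamp.tu.lidp.plil.momp.
The third /p/ is in the coda of syllable 4 (/lidp/).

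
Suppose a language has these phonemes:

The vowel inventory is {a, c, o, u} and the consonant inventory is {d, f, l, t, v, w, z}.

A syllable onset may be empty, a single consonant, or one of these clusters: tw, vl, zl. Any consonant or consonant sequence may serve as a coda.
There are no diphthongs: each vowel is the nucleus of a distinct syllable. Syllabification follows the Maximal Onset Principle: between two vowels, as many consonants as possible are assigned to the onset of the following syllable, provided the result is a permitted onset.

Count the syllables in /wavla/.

2

Nuclei (vowels): a, a → 2 syllables.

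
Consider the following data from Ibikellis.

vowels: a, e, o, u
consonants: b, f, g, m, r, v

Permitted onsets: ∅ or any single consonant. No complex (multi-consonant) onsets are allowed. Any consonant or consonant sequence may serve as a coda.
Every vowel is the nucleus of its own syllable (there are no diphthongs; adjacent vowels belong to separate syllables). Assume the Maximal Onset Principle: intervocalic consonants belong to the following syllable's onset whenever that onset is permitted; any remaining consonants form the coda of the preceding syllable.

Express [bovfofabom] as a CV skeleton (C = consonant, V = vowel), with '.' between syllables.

CVC.CV.CV.CVC

Vowels present: o, o, a, o; each is a nucleus, giving 4 syllables.
Between /o/ (V1) and /o/ (V2): /vf/ splits as /v/ + /f/ (/f/ is the longest suffix that is a licit onset).
Between /o/ (V2) and /a/ (V3): /f/ → onset of the next syllable (single consonants are always licit onsets).
Between /a/ (V3) and /o/ (V4): just /b/ — single C goes to the following onset.
Result: bov.fo.fa.bom.
Mapping each syllable to C/V: /bov/ → CVC, /fo/ → CV, /fa/ → CV, /bom/ → CVC.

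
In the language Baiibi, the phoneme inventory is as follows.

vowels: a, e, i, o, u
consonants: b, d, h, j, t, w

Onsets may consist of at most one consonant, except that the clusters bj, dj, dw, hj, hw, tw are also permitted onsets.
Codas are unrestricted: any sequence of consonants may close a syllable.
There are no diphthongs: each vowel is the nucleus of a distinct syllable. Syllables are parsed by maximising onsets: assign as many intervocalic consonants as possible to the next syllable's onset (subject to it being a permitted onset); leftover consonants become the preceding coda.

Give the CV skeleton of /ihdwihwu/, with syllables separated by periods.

VC.CCV.CCV

The vowels are i, i, u — 3 nuclei, so 3 syllables.
/i…i/ gap (V1→V2): /hdw/ — longest licit onset from the right is /dw/, leaving /h/ as coda.
/i…u/ gap (V2→V3): /hw/ — entire cluster is a permitted onset → onset /hw/, coda ∅.
Putting it together: ih.dwi.hwu.
Mapping each syllable to C/V: /ih/ → VC, /dwi/ → CCV, /hwu/ → CCV.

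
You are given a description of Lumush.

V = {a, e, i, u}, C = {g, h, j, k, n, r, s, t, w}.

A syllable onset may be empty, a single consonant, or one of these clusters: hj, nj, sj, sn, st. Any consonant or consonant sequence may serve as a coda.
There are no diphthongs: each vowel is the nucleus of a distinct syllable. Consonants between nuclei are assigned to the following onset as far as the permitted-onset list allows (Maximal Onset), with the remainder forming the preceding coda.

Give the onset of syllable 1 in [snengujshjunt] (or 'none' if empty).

sn

Vowels present: e, u, u; each is a nucleus, giving 3 syllables.
/e…u/ gap (V1→V2): /ng/ splits as /n/ + /g/ (/g/ is the longest suffix that is a licit onset).
/u…u/ gap (V2→V3): /jshj/ — longest licit onset from the right is /hj/, leaving /js/ as coda.
Syllabification: snen.gujs.hjunt.
Syllable 1 is /snen/: onset /sn/, nucleus /e/, coda /n/.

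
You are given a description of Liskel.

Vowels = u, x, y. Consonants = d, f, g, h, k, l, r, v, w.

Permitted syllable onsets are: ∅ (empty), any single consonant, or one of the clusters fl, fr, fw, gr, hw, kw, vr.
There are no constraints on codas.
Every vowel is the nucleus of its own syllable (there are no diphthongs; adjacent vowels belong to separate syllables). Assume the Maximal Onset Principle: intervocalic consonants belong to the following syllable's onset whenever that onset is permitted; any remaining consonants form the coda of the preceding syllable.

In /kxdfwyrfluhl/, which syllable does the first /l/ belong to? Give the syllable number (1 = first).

3

Vowels present: x, y, u; each is a nucleus, giving 3 syllables.
V1 /x/ – V2 /y/: cluster /dfw/ — the longest permitted-onset suffix is /fw/; onset = /fw/, preceding coda = /d/.
V2 /y/ – V3 /u/: /rfl/ — longest licit onset from the right is /fl/, leaving /r/ as coda.
So the parse is kxd.fwyr.fluhl.
The first /l/ is in the onset of syllable 3 (/fluhl/).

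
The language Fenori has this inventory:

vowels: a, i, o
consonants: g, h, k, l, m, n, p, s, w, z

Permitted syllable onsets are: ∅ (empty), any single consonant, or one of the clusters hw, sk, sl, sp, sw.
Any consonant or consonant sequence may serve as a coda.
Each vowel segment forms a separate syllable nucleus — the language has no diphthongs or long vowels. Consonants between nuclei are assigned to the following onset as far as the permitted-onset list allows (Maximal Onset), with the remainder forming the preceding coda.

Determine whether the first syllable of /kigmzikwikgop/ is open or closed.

closed

The vowels are i, i, i, o — 4 nuclei, so 4 syllables.
Between /i/ (V1) and /i/ (V2): cluster /gmz/ — the longest permitted-onset suffix is /z/; onset = /z/, preceding coda = /gm/.
Between /i/ (V2) and /i/ (V3): cluster /kw/ — the longest permitted-onset suffix is /w/; onset = /w/, preceding coda = /k/.
Between /i/ (V3) and /o/ (V4): /kg/; trying suffixes from longest down, /g/ is the first permitted one, so coda /k/ | onset /g/.
So the parse is kigm.zik.wik.gop.
Syllable 1 is /kigm/ with coda /gm/, so it is closed.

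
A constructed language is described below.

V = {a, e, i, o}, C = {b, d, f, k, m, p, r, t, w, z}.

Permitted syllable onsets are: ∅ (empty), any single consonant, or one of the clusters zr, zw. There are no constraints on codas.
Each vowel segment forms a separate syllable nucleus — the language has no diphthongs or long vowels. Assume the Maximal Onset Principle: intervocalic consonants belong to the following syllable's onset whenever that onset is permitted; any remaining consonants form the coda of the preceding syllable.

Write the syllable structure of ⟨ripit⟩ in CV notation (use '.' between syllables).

The vowels are i, i — 2 nuclei, so 2 syllables.
V1 /i/ – V2 /i/: /p/ is a single consonant, so it becomes the next onset.
Result: ri.pit.
Mapping each syllable to C/V: /ri/ → CV, /pit/ → CVC.

CV.CVC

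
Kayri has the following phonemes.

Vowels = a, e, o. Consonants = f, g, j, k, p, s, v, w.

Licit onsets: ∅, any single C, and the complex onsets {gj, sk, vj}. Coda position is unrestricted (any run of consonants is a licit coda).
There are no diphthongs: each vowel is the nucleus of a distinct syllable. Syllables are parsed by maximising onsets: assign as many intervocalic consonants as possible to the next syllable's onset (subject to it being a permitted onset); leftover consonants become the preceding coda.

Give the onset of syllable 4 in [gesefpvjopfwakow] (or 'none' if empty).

Nuclei (vowels): e, e, o, a, o → 5 syllables.
σ1/σ2 boundary: /s/ → onset of the next syllable (single consonants are always licit onsets).
σ2/σ3 boundary: /fpvj/ splits as /fp/ + /vj/ (/vj/ is the longest suffix that is a licit onset).
σ3/σ4 boundary: /pfw/ — longest licit onset from the right is /w/, leaving /pf/ as coda.
σ4/σ5 boundary: /k/ → onset of the next syllable (single consonants are always licit onsets).
Putting it together: ge.sefp.vjopf.wa.kow.
Syllable 4 is /wa/: onset /w/, nucleus /a/, coda ∅.

w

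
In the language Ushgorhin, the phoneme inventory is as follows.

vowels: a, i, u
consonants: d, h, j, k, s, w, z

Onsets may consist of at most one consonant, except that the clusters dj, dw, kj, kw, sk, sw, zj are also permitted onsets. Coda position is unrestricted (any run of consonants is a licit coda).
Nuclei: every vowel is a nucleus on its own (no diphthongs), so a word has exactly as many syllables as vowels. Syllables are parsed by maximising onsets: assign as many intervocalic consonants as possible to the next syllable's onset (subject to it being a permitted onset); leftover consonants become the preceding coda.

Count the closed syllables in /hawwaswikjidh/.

Nuclei (vowels): a, a, i, i → 4 syllables.
/a…a/ gap (V1→V2): /ww/ splits as /w/ + /w/ (/w/ is the longest suffix that is a licit onset).
/a…i/ gap (V2→V3): /sw/ is a licit onset in full, so it all attaches to the next syllable.
/i…i/ gap (V3→V4): /kj/ is a licit onset in full, so it all attaches to the next syllable.
So the parse is haw.wa.swi.kjidh.
Classifying each syllable: /haw/ (closed), /wa/ (open), /swi/ (open), /kjidh/ (closed).
Closed syllables: 2.

2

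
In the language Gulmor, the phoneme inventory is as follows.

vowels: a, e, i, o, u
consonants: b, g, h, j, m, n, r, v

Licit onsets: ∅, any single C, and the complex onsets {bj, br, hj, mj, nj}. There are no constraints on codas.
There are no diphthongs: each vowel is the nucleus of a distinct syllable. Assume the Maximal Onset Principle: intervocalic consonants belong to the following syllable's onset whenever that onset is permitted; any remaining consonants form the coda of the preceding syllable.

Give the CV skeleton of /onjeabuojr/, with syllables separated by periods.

The vowels are o, e, a, u, o — 5 nuclei, so 5 syllables.
Between /o/ (V1) and /e/ (V2): cluster /nj/ — /nj/ is itself a permitted onset, so the whole cluster goes right; preceding coda = ∅.
Between /e/ (V2) and /a/ (V3): no consonants, so the boundary falls immediately after /e/.
Between /a/ (V3) and /u/ (V4): just /b/ — single C goes to the following onset.
Between /u/ (V4) and /o/ (V5): nothing intervenes; syllable break is V.V.
Putting it together: o.nje.a.bu.ojr.
Mapping each syllable to C/V: /o/ → V, /nje/ → CCV, /a/ → V, /bu/ → CV, /ojr/ → VCC.

V.CCV.V.CV.VCC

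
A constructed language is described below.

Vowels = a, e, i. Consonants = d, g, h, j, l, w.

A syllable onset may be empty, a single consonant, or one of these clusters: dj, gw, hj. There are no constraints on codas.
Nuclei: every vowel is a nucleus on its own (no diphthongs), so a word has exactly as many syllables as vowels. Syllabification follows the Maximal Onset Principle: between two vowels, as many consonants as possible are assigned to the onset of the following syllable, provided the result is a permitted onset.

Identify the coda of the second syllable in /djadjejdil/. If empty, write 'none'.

The vowels are a, e, i — 3 nuclei, so 3 syllables.
/a…e/ gap (V1→V2): /dj/ — entire cluster is a permitted onset → onset /dj/, coda ∅.
/e…i/ gap (V2→V3): /jd/; trying suffixes from longest down, /d/ is the first permitted one, so coda /j/ | onset /d/.
Putting it together: dja.djej.dil.
Syllable 2 is /djej/: onset /dj/, nucleus /e/, coda /j/.

j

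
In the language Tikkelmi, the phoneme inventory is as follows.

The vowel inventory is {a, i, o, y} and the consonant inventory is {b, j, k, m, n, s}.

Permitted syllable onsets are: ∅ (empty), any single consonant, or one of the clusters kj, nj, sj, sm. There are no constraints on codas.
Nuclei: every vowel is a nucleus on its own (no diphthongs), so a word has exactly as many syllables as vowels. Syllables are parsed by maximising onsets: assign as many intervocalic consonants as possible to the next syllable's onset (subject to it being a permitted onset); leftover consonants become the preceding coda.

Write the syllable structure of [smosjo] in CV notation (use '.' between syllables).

CCV.CCV

The vowels are o, o — 2 nuclei, so 2 syllables.
V1 /o/ – V2 /o/: /sj/ is a licit onset in full, so it all attaches to the next syllable.
Result: smo.sjo.
Mapping each syllable to C/V: /smo/ → CCV, /sjo/ → CCV.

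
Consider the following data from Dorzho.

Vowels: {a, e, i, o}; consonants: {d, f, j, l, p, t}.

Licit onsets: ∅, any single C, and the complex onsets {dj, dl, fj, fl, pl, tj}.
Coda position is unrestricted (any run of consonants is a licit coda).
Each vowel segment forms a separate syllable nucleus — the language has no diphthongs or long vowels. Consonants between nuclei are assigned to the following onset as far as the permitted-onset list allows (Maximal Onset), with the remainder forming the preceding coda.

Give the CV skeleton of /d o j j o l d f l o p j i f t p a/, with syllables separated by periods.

Nuclei (vowels): o, o, o, i, a → 5 syllables.
V1 /o/ – V2 /o/: /jj/ — longest licit onset from the right is /j/, leaving /j/ as coda.
V2 /o/ – V3 /o/: /ldfl/ — longest licit onset from the right is /fl/, leaving /ld/ as coda.
V3 /o/ – V4 /i/: /pj/ — longest licit onset from the right is /j/, leaving /p/ as coda.
V4 /i/ – V5 /a/: cluster /ftp/ — the longest permitted-onset suffix is /p/; onset = /p/, preceding coda = /ft/.
Result: doj.jold.flop.jift.pa.
Mapping each syllable to C/V: /doj/ → CVC, /jold/ → CVCC, /flop/ → CCVC, /jift/ → CVCC, /pa/ → CV.

CVC.CVCC.CCVC.CVCC.CV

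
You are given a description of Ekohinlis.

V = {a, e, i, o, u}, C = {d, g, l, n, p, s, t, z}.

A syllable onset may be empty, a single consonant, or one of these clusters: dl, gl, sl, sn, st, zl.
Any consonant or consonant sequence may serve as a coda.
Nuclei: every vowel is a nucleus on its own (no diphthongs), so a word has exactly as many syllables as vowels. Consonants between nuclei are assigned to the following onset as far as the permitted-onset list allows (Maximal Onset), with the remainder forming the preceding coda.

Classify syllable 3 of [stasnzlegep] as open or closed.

Nuclei (vowels): a, e, e → 3 syllables.
V1 /a/ – V2 /e/: /snzl/; trying suffixes from longest down, /zl/ is the first permitted one, so coda /sn/ | onset /zl/.
V2 /e/ – V3 /e/: just /g/ — single C goes to the following onset.
Result: stasn.zle.gep.
Syllable 3 is /gep/ with coda /p/, so it is closed.

closed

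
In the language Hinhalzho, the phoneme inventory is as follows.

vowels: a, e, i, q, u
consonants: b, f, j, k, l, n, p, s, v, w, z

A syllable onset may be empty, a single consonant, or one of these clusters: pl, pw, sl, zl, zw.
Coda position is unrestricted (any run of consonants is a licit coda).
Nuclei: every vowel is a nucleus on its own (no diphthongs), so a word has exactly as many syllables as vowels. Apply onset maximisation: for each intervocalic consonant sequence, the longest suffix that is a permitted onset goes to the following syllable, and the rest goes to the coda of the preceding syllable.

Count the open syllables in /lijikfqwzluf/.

The vowels are i, i, q, u — 4 nuclei, so 4 syllables.
V1 /i/ – V2 /i/: /j/ is a single consonant, so it becomes the next onset.
V2 /i/ – V3 /q/: /kf/ splits as /k/ + /f/ (/f/ is the longest suffix that is a licit onset).
V3 /q/ – V4 /u/: /wzl/; trying suffixes from longest down, /zl/ is the first permitted one, so coda /w/ | onset /zl/.
So the parse is li.jik.fqw.zluf.
Classifying each syllable: /li/ (open), /jik/ (closed), /fqw/ (closed), /zluf/ (closed).
Open syllables: 1.

1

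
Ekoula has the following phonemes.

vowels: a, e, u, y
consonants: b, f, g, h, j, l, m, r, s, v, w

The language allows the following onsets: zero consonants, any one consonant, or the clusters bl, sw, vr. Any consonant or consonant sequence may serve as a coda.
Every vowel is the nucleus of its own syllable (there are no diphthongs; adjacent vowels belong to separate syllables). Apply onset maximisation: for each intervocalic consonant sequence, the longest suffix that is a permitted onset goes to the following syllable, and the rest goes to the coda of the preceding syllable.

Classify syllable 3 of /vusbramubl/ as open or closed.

closed

Vowels present: u, a, u; each is a nucleus, giving 3 syllables.
/u…a/ gap (V1→V2): cluster /sbr/ — the longest permitted-onset suffix is /r/; onset = /r/, preceding coda = /sb/.
/a…u/ gap (V2→V3): just /m/ — single C goes to the following onset.
So the parse is vusb.ra.mubl.
Syllable 3 is /mubl/ with coda /bl/, so it is closed.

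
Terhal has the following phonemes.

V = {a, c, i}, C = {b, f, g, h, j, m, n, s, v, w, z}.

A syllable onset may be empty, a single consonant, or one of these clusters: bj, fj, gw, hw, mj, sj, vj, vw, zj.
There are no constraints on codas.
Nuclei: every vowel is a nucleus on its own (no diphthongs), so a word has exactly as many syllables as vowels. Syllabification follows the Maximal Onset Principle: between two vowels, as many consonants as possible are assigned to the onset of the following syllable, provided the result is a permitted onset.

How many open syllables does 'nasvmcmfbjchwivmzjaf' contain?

Nuclei (vowels): a, c, c, i, a → 5 syllables.
V1 /a/ – V2 /c/: /svm/ splits as /sv/ + /m/ (/m/ is the longest suffix that is a licit onset).
V2 /c/ – V3 /c/: cluster /mfbj/ — the longest permitted-onset suffix is /bj/; onset = /bj/, preceding coda = /mf/.
V3 /c/ – V4 /i/: /hw/ — entire cluster is a permitted onset → onset /hw/, coda ∅.
V4 /i/ – V5 /a/: /vmzj/ splits as /vm/ + /zj/ (/zj/ is the longest suffix that is a licit onset).
Putting it together: nasv.mcmf.bjc.hwivm.zjaf.
Classifying each syllable: /nasv/ (closed), /mcmf/ (closed), /bjc/ (open), /hwivm/ (closed), /zjaf/ (closed).
Open syllables: 1.

1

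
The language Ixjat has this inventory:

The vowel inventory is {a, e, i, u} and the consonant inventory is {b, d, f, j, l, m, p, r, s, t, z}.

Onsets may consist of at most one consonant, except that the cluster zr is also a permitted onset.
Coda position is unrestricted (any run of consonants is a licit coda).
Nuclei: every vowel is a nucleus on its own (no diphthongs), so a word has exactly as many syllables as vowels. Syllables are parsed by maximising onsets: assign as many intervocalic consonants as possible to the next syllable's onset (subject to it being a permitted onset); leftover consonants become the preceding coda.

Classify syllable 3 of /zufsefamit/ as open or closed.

Vowels present: u, e, a, i; each is a nucleus, giving 4 syllables.
V1 /u/ – V2 /e/: cluster /fs/ — the longest permitted-onset suffix is /s/; onset = /s/, preceding coda = /f/.
V2 /e/ – V3 /a/: just /f/ — single C goes to the following onset.
V3 /a/ – V4 /i/: /m/ is a single consonant, so it becomes the next onset.
So the parse is zuf.se.fa.mit.
Syllable 3 is /fa/; it ends in its nucleus with no coda, so it is open.

open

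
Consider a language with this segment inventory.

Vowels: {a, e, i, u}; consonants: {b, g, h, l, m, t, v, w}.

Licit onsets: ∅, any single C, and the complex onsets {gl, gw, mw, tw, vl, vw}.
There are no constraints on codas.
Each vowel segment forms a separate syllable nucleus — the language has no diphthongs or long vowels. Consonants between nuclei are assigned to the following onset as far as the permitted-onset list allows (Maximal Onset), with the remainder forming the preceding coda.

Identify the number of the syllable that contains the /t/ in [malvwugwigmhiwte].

5

Vowels present: a, u, i, i, e; each is a nucleus, giving 5 syllables.
Between /a/ (V1) and /u/ (V2): /lvw/ — longest licit onset from the right is /vw/, leaving /l/ as coda.
Between /u/ (V2) and /i/ (V3): /gw/ — entire cluster is a permitted onset → onset /gw/, coda ∅.
Between /i/ (V3) and /i/ (V4): /gmh/ — longest licit onset from the right is /h/, leaving /gm/ as coda.
Between /i/ (V4) and /e/ (V5): /wt/ — longest licit onset from the right is /t/, leaving /w/ as coda.
Result: mal.vwu.gwigm.hiw.te.
The /t/ is in the onset of syllable 5 (/te/).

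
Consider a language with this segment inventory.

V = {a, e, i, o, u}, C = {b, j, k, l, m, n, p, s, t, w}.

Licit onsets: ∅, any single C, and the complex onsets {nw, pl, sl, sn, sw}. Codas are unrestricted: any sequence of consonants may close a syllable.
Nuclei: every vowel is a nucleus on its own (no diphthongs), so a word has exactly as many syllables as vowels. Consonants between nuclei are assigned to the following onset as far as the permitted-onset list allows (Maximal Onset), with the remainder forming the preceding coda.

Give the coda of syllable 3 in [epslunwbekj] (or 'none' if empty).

The vowels are e, u, e — 3 nuclei, so 3 syllables.
V1 /e/ – V2 /u/: /psl/ splits as /p/ + /sl/ (/sl/ is the longest suffix that is a licit onset).
V2 /u/ – V3 /e/: /nwb/ splits as /nw/ + /b/ (/b/ is the longest suffix that is a licit onset).
Putting it together: ep.slunw.bekj.
Syllable 3 is /bekj/: onset /b/, nucleus /e/, coda /kj/.

kj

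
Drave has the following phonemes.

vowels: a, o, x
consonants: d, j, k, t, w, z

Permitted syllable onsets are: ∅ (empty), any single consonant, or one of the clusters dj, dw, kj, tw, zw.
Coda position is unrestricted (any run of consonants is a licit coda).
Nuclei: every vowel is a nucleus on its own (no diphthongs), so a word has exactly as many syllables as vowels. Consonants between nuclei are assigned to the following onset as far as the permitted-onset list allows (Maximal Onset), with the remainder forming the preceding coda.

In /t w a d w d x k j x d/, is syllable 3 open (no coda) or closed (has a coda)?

The vowels are a, x, x — 3 nuclei, so 3 syllables.
σ1/σ2 boundary: /dwd/ — longest licit onset from the right is /d/, leaving /dw/ as coda.
σ2/σ3 boundary: cluster /kj/ — /kj/ is itself a permitted onset, so the whole cluster goes right; preceding coda = ∅.
So the parse is twadw.dx.kjxd.
Syllable 3 is /kjxd/ with coda /d/, so it is closed.

closed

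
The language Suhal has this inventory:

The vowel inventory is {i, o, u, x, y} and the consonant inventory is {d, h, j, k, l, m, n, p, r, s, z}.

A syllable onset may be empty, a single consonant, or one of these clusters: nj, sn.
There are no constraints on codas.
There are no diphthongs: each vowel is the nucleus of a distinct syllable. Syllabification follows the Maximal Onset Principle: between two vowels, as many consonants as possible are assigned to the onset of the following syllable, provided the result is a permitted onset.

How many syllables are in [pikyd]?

2

The vowels are i, y — 2 nuclei, so 2 syllables.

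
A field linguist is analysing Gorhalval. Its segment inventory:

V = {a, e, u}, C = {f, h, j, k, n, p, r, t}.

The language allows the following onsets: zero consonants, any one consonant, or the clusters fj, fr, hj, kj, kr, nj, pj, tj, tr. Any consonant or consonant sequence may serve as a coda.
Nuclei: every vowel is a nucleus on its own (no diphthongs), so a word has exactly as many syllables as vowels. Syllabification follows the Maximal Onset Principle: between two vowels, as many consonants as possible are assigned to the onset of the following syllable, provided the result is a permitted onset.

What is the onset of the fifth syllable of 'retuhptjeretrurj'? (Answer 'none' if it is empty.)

tr

Vowels present: e, u, e, e, u; each is a nucleus, giving 5 syllables.
V1 /e/ – V2 /u/: /t/ is a single consonant, so it becomes the next onset.
V2 /u/ – V3 /e/: /hptj/ — longest licit onset from the right is /tj/, leaving /hp/ as coda.
V3 /e/ – V4 /e/: /r/ → onset of the next syllable (single consonants are always licit onsets).
V4 /e/ – V5 /u/: /tr/ is a licit onset in full, so it all attaches to the next syllable.
So the parse is re.tuhp.tje.re.trurj.
Syllable 5 is /trurj/: onset /tr/, nucleus /u/, coda /rj/.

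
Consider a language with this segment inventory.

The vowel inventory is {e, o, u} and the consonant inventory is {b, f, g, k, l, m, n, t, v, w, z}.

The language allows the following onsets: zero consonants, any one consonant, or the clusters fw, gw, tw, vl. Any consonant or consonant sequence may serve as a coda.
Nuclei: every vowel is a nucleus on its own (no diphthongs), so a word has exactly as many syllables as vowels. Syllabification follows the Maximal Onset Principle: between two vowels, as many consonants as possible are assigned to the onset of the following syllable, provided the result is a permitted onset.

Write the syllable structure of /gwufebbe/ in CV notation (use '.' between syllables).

CCV.CVC.CV

The vowels are u, e, e — 3 nuclei, so 3 syllables.
Between /u/ (V1) and /e/ (V2): just /f/ — single C goes to the following onset.
Between /e/ (V2) and /e/ (V3): /bb/ — longest licit onset from the right is /b/, leaving /b/ as coda.
So the parse is gwu.feb.be.
Mapping each syllable to C/V: /gwu/ → CCV, /feb/ → CVC, /be/ → CV.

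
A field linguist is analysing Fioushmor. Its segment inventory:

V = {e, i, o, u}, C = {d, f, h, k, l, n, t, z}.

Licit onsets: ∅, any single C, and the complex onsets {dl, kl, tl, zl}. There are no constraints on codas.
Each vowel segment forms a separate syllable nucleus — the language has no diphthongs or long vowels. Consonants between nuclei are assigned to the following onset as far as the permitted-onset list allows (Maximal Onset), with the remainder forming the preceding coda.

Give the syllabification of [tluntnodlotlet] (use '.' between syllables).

tlunt.no.dlo.tlet

Vowels present: u, o, o, e; each is a nucleus, giving 4 syllables.
σ1/σ2 boundary: /ntn/ — longest licit onset from the right is /n/, leaving /nt/ as coda.
σ2/σ3 boundary: cluster /dl/ — /dl/ is itself a permitted onset, so the whole cluster goes right; preceding coda = ∅.
σ3/σ4 boundary: /tl/ — entire cluster is a permitted onset → onset /tl/, coda ∅.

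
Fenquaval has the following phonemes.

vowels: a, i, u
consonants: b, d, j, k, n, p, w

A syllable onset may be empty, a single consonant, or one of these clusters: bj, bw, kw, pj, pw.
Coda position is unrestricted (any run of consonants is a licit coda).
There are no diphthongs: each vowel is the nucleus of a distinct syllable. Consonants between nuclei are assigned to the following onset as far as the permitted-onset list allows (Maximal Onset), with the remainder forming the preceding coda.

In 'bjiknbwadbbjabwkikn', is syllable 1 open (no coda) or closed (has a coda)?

closed

Vowels present: i, a, a, i; each is a nucleus, giving 4 syllables.
/i…a/ gap (V1→V2): /knbw/ splits as /kn/ + /bw/ (/bw/ is the longest suffix that is a licit onset).
/a…a/ gap (V2→V3): /dbbj/ splits as /db/ + /bj/ (/bj/ is the longest suffix that is a licit onset).
/a…i/ gap (V3→V4): /bwk/ splits as /bw/ + /k/ (/k/ is the longest suffix that is a licit onset).
Result: bjikn.bwadb.bjabw.kikn.
Syllable 1 is /bjikn/ with coda /kn/, so it is closed.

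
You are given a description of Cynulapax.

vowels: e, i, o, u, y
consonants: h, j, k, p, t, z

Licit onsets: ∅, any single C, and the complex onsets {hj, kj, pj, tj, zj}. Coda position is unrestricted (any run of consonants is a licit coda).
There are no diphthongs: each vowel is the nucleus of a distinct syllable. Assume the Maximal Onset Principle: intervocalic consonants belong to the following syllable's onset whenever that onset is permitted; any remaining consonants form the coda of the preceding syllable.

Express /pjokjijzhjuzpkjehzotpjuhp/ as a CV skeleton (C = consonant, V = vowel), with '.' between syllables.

Nuclei (vowels): o, i, u, e, o, u → 6 syllables.
σ1/σ2 boundary: cluster /kj/ — /kj/ is itself a permitted onset, so the whole cluster goes right; preceding coda = ∅.
σ2/σ3 boundary: /jzhj/; trying suffixes from longest down, /hj/ is the first permitted one, so coda /jz/ | onset /hj/.
σ3/σ4 boundary: /zpkj/ splits as /zp/ + /kj/ (/kj/ is the longest suffix that is a licit onset).
σ4/σ5 boundary: /hz/ splits as /h/ + /z/ (/z/ is the longest suffix that is a licit onset).
σ5/σ6 boundary: /tpj/; trying suffixes from longest down, /pj/ is the first permitted one, so coda /t/ | onset /pj/.
Syllabification: pjo.kjijz.hjuzp.kjeh.zot.pjuhp.
Mapping each syllable to C/V: /pjo/ → CCV, /kjijz/ → CCVCC, /hjuzp/ → CCVCC, /kjeh/ → CCVC, /zot/ → CVC, /pjuhp/ → CCVCC.

CCV.CCVCC.CCVCC.CCVC.CVC.CCVCC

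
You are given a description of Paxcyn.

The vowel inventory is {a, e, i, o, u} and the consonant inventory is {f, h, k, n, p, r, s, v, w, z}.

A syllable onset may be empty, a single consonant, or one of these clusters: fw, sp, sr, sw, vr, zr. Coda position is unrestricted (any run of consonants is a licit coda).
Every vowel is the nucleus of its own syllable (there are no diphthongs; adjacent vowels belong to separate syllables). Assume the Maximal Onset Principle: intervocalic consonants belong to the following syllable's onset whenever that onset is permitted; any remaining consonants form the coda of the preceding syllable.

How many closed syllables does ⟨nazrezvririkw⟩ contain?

2

The vowels are a, e, i, i — 4 nuclei, so 4 syllables.
σ1/σ2 boundary: /zr/ — entire cluster is a permitted onset → onset /zr/, coda ∅.
σ2/σ3 boundary: /zvr/ splits as /z/ + /vr/ (/vr/ is the longest suffix that is a licit onset).
σ3/σ4 boundary: /r/ is a single consonant, so it becomes the next onset.
Putting it together: na.zrez.vri.rikw.
Classifying each syllable: /na/ (open), /zrez/ (closed), /vri/ (open), /rikw/ (closed).
Closed syllables: 2.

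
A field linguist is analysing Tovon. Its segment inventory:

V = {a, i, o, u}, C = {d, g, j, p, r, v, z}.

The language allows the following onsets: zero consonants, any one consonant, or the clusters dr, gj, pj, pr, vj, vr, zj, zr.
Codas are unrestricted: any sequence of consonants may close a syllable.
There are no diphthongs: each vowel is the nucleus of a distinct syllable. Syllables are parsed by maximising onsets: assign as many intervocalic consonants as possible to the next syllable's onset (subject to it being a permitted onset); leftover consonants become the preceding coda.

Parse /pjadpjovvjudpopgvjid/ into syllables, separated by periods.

Vowels present: a, o, u, o, i; each is a nucleus, giving 5 syllables.
Between /a/ (V1) and /o/ (V2): /dpj/ — longest licit onset from the right is /pj/, leaving /d/ as coda.
Between /o/ (V2) and /u/ (V3): cluster /vvj/ — the longest permitted-onset suffix is /vj/; onset = /vj/, preceding coda = /v/.
Between /u/ (V3) and /o/ (V4): /dp/ — longest licit onset from the right is /p/, leaving /d/ as coda.
Between /o/ (V4) and /i/ (V5): /pgvj/ — longest licit onset from the right is /vj/, leaving /pg/ as coda.

pjad.pjov.vjud.popg.vjid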